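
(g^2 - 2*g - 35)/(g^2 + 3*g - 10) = (g - 7)/(g - 2)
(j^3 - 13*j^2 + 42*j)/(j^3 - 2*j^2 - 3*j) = (-j^2 + 13*j - 42)/(-j^2 + 2*j + 3)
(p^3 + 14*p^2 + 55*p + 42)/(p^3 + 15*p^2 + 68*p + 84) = (p + 1)/(p + 2)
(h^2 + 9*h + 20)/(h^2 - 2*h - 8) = (h^2 + 9*h + 20)/(h^2 - 2*h - 8)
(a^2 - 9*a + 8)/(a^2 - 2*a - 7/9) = 9*(-a^2 + 9*a - 8)/(-9*a^2 + 18*a + 7)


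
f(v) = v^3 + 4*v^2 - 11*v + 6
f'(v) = 3*v^2 + 8*v - 11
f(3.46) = 57.25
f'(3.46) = 52.59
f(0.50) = 1.62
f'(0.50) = -6.25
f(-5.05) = 34.77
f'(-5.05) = 25.11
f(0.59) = 1.11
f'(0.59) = -5.24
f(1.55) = 2.28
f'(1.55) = 8.61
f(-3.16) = 49.15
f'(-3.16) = -6.32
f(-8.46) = -220.15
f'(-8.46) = 136.03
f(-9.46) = -378.56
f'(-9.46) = 181.79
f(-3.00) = 48.00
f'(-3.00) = -8.00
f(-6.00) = 0.00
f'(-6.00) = 49.00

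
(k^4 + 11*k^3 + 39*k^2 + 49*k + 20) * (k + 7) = k^5 + 18*k^4 + 116*k^3 + 322*k^2 + 363*k + 140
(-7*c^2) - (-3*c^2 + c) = -4*c^2 - c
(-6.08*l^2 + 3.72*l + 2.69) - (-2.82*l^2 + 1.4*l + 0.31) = -3.26*l^2 + 2.32*l + 2.38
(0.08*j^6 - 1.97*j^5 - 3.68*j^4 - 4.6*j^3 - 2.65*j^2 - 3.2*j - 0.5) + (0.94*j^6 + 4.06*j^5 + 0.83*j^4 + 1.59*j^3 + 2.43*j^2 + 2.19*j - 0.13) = 1.02*j^6 + 2.09*j^5 - 2.85*j^4 - 3.01*j^3 - 0.22*j^2 - 1.01*j - 0.63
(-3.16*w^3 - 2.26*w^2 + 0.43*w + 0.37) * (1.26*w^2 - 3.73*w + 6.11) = -3.9816*w^5 + 8.9392*w^4 - 10.336*w^3 - 14.9463*w^2 + 1.2472*w + 2.2607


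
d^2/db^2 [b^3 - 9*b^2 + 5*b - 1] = 6*b - 18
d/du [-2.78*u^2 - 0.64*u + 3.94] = -5.56*u - 0.64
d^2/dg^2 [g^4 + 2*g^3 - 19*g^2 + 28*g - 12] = 12*g^2 + 12*g - 38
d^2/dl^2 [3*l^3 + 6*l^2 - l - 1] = 18*l + 12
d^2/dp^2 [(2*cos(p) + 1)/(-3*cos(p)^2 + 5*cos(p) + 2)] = (81*(1 - cos(2*p))^2*cos(p)/2 + 33*(1 - cos(2*p))^2/2 + cos(p)/4 + 107*cos(2*p)/2 + 135*cos(3*p)/4 - 9*cos(5*p) - 69/2)/((cos(p) - 2)^3*(3*cos(p) + 1)^3)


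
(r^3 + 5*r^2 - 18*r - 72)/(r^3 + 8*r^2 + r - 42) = (r^2 + 2*r - 24)/(r^2 + 5*r - 14)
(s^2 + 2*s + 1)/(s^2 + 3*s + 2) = (s + 1)/(s + 2)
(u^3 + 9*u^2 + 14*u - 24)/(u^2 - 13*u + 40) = (u^3 + 9*u^2 + 14*u - 24)/(u^2 - 13*u + 40)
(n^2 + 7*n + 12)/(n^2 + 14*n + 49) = (n^2 + 7*n + 12)/(n^2 + 14*n + 49)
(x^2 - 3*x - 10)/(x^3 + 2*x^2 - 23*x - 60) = (x + 2)/(x^2 + 7*x + 12)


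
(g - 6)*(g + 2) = g^2 - 4*g - 12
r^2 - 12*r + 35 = (r - 7)*(r - 5)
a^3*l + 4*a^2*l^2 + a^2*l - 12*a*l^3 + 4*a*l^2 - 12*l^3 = (a - 2*l)*(a + 6*l)*(a*l + l)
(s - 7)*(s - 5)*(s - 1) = s^3 - 13*s^2 + 47*s - 35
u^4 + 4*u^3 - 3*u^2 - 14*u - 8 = (u - 2)*(u + 1)^2*(u + 4)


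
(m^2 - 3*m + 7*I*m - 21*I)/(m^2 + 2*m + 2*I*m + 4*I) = (m^2 + m*(-3 + 7*I) - 21*I)/(m^2 + 2*m*(1 + I) + 4*I)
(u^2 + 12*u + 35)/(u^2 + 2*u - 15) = (u + 7)/(u - 3)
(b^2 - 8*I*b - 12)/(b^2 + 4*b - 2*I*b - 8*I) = (b - 6*I)/(b + 4)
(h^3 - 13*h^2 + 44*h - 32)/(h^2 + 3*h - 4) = (h^2 - 12*h + 32)/(h + 4)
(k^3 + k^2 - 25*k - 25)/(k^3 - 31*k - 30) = (k - 5)/(k - 6)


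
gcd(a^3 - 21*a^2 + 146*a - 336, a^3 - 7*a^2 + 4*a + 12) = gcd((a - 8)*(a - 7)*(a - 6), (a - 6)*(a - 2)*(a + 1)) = a - 6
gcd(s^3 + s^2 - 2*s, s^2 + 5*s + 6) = s + 2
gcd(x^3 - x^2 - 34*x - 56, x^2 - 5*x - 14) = x^2 - 5*x - 14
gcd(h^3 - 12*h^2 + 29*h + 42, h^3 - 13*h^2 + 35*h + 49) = h^2 - 6*h - 7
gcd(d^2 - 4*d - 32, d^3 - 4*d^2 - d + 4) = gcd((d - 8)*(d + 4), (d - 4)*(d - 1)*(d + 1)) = 1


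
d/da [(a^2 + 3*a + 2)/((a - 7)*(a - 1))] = (-11*a^2 + 10*a + 37)/(a^4 - 16*a^3 + 78*a^2 - 112*a + 49)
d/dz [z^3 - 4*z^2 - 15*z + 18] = 3*z^2 - 8*z - 15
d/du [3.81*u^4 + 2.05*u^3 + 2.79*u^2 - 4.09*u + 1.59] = 15.24*u^3 + 6.15*u^2 + 5.58*u - 4.09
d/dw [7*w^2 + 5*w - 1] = 14*w + 5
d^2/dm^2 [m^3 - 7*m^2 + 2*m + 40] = 6*m - 14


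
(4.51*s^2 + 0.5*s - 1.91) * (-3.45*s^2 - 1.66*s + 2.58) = -15.5595*s^4 - 9.2116*s^3 + 17.3953*s^2 + 4.4606*s - 4.9278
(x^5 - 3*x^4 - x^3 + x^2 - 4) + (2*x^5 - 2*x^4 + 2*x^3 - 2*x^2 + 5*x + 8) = 3*x^5 - 5*x^4 + x^3 - x^2 + 5*x + 4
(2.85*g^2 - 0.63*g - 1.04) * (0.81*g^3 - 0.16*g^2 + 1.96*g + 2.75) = 2.3085*g^5 - 0.9663*g^4 + 4.8444*g^3 + 6.7691*g^2 - 3.7709*g - 2.86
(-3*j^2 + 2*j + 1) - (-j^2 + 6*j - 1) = -2*j^2 - 4*j + 2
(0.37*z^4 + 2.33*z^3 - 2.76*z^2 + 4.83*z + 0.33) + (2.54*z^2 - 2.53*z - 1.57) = 0.37*z^4 + 2.33*z^3 - 0.22*z^2 + 2.3*z - 1.24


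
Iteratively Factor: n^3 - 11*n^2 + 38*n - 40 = (n - 4)*(n^2 - 7*n + 10) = (n - 5)*(n - 4)*(n - 2)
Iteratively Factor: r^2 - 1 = (r + 1)*(r - 1)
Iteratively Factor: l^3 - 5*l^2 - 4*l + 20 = (l - 5)*(l^2 - 4) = (l - 5)*(l + 2)*(l - 2)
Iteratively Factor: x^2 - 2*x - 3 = (x - 3)*(x + 1)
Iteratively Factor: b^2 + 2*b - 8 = (b - 2)*(b + 4)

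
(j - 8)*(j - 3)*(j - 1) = j^3 - 12*j^2 + 35*j - 24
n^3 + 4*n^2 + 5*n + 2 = (n + 1)^2*(n + 2)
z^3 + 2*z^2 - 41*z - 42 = (z - 6)*(z + 1)*(z + 7)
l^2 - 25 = (l - 5)*(l + 5)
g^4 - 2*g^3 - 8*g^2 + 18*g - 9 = (g - 3)*(g - 1)^2*(g + 3)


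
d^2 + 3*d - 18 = (d - 3)*(d + 6)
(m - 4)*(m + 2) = m^2 - 2*m - 8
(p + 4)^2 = p^2 + 8*p + 16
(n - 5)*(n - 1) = n^2 - 6*n + 5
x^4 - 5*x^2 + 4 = (x - 2)*(x - 1)*(x + 1)*(x + 2)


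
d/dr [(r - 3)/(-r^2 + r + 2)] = (-r^2 + r + (r - 3)*(2*r - 1) + 2)/(-r^2 + r + 2)^2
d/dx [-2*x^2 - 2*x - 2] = -4*x - 2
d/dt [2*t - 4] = 2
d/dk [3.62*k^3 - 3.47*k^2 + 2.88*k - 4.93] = 10.86*k^2 - 6.94*k + 2.88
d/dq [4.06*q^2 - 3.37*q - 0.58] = 8.12*q - 3.37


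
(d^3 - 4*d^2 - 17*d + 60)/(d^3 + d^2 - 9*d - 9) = (d^2 - d - 20)/(d^2 + 4*d + 3)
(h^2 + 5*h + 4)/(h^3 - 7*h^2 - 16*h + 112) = (h + 1)/(h^2 - 11*h + 28)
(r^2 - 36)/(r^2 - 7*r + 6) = (r + 6)/(r - 1)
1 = 1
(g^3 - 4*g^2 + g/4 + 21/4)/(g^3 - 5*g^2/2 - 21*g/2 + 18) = (g^2 - 5*g/2 - 7/2)/(g^2 - g - 12)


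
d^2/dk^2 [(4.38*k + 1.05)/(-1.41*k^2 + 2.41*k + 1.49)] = ((2.82*k - 2.41)*(4.38*k + 1.05)*(5.64*k - 4.82) + (37.0548*k - 18.1506)*(-1.41*k^2 + 2.41*k + 1.49))/(-1.41*k^2 + 2.41*k + 1.49)^3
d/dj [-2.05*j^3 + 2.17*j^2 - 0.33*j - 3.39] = -6.15*j^2 + 4.34*j - 0.33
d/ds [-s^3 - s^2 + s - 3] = -3*s^2 - 2*s + 1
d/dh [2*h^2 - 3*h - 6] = 4*h - 3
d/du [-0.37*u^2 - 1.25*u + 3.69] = -0.74*u - 1.25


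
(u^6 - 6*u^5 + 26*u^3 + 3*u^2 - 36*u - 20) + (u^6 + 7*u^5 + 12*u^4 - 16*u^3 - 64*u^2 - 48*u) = 2*u^6 + u^5 + 12*u^4 + 10*u^3 - 61*u^2 - 84*u - 20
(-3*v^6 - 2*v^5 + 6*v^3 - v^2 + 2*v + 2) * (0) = 0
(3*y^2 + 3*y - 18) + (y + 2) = 3*y^2 + 4*y - 16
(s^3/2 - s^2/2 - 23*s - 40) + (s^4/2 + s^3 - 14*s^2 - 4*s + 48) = s^4/2 + 3*s^3/2 - 29*s^2/2 - 27*s + 8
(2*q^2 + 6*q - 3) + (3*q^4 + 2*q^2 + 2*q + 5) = 3*q^4 + 4*q^2 + 8*q + 2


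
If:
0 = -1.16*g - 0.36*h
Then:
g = -0.310344827586207*h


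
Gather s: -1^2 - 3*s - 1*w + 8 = -3*s - w + 7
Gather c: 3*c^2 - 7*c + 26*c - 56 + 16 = 3*c^2 + 19*c - 40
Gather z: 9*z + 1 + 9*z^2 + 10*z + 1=9*z^2 + 19*z + 2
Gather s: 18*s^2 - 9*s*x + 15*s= 18*s^2 + s*(15 - 9*x)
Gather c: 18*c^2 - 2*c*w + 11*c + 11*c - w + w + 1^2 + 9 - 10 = 18*c^2 + c*(22 - 2*w)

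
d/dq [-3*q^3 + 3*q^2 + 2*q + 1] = -9*q^2 + 6*q + 2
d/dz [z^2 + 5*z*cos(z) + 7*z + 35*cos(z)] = -5*z*sin(z) + 2*z - 35*sin(z) + 5*cos(z) + 7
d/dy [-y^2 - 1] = -2*y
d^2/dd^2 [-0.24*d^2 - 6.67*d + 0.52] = -0.480000000000000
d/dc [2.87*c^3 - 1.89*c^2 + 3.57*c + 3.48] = 8.61*c^2 - 3.78*c + 3.57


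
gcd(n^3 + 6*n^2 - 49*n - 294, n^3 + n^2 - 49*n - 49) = n^2 - 49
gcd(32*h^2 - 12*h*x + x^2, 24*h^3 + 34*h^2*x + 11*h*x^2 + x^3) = 1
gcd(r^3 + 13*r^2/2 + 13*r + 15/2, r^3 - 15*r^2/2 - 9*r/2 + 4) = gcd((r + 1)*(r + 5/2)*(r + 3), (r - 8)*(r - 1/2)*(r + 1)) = r + 1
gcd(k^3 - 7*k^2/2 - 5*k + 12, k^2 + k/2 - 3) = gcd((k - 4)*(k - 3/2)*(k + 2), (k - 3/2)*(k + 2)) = k^2 + k/2 - 3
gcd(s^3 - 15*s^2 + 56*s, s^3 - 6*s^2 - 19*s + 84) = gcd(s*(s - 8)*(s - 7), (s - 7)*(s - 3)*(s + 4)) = s - 7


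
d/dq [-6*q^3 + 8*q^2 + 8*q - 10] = -18*q^2 + 16*q + 8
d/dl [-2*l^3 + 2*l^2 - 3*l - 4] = -6*l^2 + 4*l - 3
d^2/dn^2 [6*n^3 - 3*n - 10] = 36*n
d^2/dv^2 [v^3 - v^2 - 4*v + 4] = 6*v - 2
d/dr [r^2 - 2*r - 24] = 2*r - 2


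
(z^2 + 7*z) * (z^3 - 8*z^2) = z^5 - z^4 - 56*z^3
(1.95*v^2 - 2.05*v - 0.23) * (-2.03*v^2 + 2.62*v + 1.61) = -3.9585*v^4 + 9.2705*v^3 - 1.7646*v^2 - 3.9031*v - 0.3703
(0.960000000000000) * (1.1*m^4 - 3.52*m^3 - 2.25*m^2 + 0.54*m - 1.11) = 1.056*m^4 - 3.3792*m^3 - 2.16*m^2 + 0.5184*m - 1.0656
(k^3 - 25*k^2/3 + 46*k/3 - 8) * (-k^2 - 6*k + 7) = -k^5 + 7*k^4/3 + 125*k^3/3 - 427*k^2/3 + 466*k/3 - 56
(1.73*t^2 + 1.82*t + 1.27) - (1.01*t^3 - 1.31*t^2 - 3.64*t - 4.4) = -1.01*t^3 + 3.04*t^2 + 5.46*t + 5.67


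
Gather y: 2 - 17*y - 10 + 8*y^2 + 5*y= 8*y^2 - 12*y - 8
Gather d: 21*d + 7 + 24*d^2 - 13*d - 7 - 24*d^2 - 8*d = 0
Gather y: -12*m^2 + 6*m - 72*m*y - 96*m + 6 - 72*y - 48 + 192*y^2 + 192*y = -12*m^2 - 90*m + 192*y^2 + y*(120 - 72*m) - 42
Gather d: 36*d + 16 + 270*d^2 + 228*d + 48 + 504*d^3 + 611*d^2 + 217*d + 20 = 504*d^3 + 881*d^2 + 481*d + 84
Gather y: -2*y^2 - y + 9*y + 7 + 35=-2*y^2 + 8*y + 42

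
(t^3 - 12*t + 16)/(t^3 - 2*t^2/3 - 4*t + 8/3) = 3*(t^2 + 2*t - 8)/(3*t^2 + 4*t - 4)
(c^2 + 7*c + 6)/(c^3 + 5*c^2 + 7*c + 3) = (c + 6)/(c^2 + 4*c + 3)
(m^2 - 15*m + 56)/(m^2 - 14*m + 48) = (m - 7)/(m - 6)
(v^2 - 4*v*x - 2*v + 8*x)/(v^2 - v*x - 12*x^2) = (v - 2)/(v + 3*x)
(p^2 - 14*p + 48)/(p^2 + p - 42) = (p - 8)/(p + 7)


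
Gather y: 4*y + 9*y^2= 9*y^2 + 4*y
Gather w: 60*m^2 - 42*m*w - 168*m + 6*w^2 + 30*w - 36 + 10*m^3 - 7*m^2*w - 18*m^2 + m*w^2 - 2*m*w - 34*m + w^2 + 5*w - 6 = 10*m^3 + 42*m^2 - 202*m + w^2*(m + 7) + w*(-7*m^2 - 44*m + 35) - 42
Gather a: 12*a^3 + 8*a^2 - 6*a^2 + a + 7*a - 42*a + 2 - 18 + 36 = 12*a^3 + 2*a^2 - 34*a + 20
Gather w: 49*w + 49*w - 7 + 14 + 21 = 98*w + 28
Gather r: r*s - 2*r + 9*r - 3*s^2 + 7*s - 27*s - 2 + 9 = r*(s + 7) - 3*s^2 - 20*s + 7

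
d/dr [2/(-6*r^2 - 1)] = 24*r/(6*r^2 + 1)^2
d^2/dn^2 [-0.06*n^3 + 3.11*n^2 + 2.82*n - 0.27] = 6.22 - 0.36*n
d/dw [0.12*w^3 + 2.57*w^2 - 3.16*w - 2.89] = 0.36*w^2 + 5.14*w - 3.16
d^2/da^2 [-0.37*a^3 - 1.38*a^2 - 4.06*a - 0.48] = -2.22*a - 2.76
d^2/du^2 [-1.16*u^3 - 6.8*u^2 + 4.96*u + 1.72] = -6.96*u - 13.6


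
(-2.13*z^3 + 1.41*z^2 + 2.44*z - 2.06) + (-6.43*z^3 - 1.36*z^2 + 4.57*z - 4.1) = -8.56*z^3 + 0.0499999999999998*z^2 + 7.01*z - 6.16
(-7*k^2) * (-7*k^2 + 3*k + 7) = 49*k^4 - 21*k^3 - 49*k^2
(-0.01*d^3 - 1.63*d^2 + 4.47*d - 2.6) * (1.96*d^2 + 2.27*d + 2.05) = -0.0196*d^5 - 3.2175*d^4 + 5.0406*d^3 + 1.7094*d^2 + 3.2615*d - 5.33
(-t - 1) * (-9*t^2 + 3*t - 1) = 9*t^3 + 6*t^2 - 2*t + 1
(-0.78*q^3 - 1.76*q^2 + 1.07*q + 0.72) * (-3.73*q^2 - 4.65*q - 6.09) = 2.9094*q^5 + 10.1918*q^4 + 8.9431*q^3 + 3.0573*q^2 - 9.8643*q - 4.3848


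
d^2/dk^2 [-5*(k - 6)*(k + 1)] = -10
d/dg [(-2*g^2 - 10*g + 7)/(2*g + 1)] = 4*(-g^2 - g - 6)/(4*g^2 + 4*g + 1)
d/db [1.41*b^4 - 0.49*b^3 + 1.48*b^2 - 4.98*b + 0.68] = 5.64*b^3 - 1.47*b^2 + 2.96*b - 4.98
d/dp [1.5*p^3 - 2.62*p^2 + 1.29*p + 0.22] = 4.5*p^2 - 5.24*p + 1.29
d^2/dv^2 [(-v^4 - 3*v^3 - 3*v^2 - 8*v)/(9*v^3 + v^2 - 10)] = 2*(-217*v^6 - 2214*v^5 - 1806*v^4 - 1928*v^3 - 5010*v^2 - 1140*v - 300)/(729*v^9 + 243*v^8 + 27*v^7 - 2429*v^6 - 540*v^5 - 30*v^4 + 2700*v^3 + 300*v^2 - 1000)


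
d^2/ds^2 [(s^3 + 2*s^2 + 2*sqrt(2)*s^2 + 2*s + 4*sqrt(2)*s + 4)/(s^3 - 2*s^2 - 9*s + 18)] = 2*(2*sqrt(2)*s^6 + 4*s^6 + 12*sqrt(2)*s^5 + 33*s^5 - 42*s^4 + 30*sqrt(2)*s^4 - 236*sqrt(2)*s^3 - 209*s^3 - 546*s^2 - 216*sqrt(2)*s^2 + 432*sqrt(2)*s + 1188*s + 1440 + 1296*sqrt(2))/(s^9 - 6*s^8 - 15*s^7 + 154*s^6 - 81*s^5 - 1242*s^4 + 2187*s^3 + 2430*s^2 - 8748*s + 5832)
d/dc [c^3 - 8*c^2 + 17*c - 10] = 3*c^2 - 16*c + 17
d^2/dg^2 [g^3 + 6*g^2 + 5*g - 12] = 6*g + 12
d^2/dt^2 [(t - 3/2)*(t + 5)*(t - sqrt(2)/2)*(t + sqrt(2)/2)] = 12*t^2 + 21*t - 16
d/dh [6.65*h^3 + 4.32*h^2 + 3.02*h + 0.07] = 19.95*h^2 + 8.64*h + 3.02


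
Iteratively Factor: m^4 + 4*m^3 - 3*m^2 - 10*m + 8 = (m + 4)*(m^3 - 3*m + 2) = (m - 1)*(m + 4)*(m^2 + m - 2) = (m - 1)*(m + 2)*(m + 4)*(m - 1)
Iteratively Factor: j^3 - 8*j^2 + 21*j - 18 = (j - 3)*(j^2 - 5*j + 6) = (j - 3)*(j - 2)*(j - 3)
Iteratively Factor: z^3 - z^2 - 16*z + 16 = (z - 1)*(z^2 - 16) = (z - 4)*(z - 1)*(z + 4)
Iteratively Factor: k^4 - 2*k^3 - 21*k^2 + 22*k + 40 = (k - 2)*(k^3 - 21*k - 20) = (k - 5)*(k - 2)*(k^2 + 5*k + 4) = (k - 5)*(k - 2)*(k + 1)*(k + 4)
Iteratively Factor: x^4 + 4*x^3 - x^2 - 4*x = (x + 4)*(x^3 - x) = x*(x + 4)*(x^2 - 1) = x*(x - 1)*(x + 4)*(x + 1)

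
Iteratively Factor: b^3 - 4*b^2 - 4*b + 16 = (b - 4)*(b^2 - 4) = (b - 4)*(b - 2)*(b + 2)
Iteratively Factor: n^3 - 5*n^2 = (n)*(n^2 - 5*n) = n*(n - 5)*(n)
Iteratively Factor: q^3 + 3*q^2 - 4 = (q + 2)*(q^2 + q - 2) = (q - 1)*(q + 2)*(q + 2)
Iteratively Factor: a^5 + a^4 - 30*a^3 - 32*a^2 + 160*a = (a - 2)*(a^4 + 3*a^3 - 24*a^2 - 80*a) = (a - 2)*(a + 4)*(a^3 - a^2 - 20*a) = a*(a - 2)*(a + 4)*(a^2 - a - 20) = a*(a - 2)*(a + 4)^2*(a - 5)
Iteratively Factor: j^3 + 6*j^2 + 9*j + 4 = (j + 4)*(j^2 + 2*j + 1) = (j + 1)*(j + 4)*(j + 1)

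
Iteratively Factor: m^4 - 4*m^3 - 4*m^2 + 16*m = (m + 2)*(m^3 - 6*m^2 + 8*m) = (m - 2)*(m + 2)*(m^2 - 4*m) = (m - 4)*(m - 2)*(m + 2)*(m)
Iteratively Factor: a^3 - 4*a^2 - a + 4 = (a - 1)*(a^2 - 3*a - 4) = (a - 4)*(a - 1)*(a + 1)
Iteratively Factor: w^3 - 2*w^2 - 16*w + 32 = (w + 4)*(w^2 - 6*w + 8) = (w - 2)*(w + 4)*(w - 4)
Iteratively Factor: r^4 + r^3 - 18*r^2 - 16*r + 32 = (r - 4)*(r^3 + 5*r^2 + 2*r - 8) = (r - 4)*(r - 1)*(r^2 + 6*r + 8) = (r - 4)*(r - 1)*(r + 4)*(r + 2)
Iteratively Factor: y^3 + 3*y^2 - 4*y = (y - 1)*(y^2 + 4*y) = (y - 1)*(y + 4)*(y)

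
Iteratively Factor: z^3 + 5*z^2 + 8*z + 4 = (z + 1)*(z^2 + 4*z + 4) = (z + 1)*(z + 2)*(z + 2)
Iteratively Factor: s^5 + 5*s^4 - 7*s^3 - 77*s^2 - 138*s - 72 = (s + 2)*(s^4 + 3*s^3 - 13*s^2 - 51*s - 36) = (s + 1)*(s + 2)*(s^3 + 2*s^2 - 15*s - 36) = (s + 1)*(s + 2)*(s + 3)*(s^2 - s - 12) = (s - 4)*(s + 1)*(s + 2)*(s + 3)*(s + 3)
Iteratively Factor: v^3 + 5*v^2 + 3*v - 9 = (v + 3)*(v^2 + 2*v - 3) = (v + 3)^2*(v - 1)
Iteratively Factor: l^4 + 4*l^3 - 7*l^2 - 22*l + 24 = (l - 1)*(l^3 + 5*l^2 - 2*l - 24) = (l - 1)*(l + 4)*(l^2 + l - 6) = (l - 1)*(l + 3)*(l + 4)*(l - 2)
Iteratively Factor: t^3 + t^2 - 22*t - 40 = (t + 4)*(t^2 - 3*t - 10) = (t + 2)*(t + 4)*(t - 5)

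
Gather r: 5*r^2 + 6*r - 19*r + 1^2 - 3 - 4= 5*r^2 - 13*r - 6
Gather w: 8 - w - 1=7 - w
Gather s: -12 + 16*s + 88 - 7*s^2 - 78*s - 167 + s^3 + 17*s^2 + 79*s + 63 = s^3 + 10*s^2 + 17*s - 28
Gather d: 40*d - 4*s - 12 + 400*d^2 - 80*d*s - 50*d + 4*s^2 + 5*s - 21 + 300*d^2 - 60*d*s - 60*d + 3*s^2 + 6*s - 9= 700*d^2 + d*(-140*s - 70) + 7*s^2 + 7*s - 42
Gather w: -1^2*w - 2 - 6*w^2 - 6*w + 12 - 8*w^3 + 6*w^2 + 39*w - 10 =-8*w^3 + 32*w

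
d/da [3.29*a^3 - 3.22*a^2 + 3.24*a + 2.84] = 9.87*a^2 - 6.44*a + 3.24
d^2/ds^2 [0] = 0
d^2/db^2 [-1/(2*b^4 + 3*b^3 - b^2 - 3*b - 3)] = 2*((12*b^2 + 9*b - 1)*(-2*b^4 - 3*b^3 + b^2 + 3*b + 3) + (8*b^3 + 9*b^2 - 2*b - 3)^2)/(-2*b^4 - 3*b^3 + b^2 + 3*b + 3)^3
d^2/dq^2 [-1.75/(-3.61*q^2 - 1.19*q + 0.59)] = (-45.61235*q^2 - 15.03565*q + 1.75*(7.22*q + 1.19)*(14.44*q + 2.38) + 7.45465)/(3.61*q^2 + 1.19*q - 0.59)^3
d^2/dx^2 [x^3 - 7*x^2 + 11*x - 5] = 6*x - 14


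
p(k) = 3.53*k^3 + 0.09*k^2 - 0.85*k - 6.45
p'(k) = 10.59*k^2 + 0.18*k - 0.85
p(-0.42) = -6.34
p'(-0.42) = 0.94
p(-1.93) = -29.85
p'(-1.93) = 38.25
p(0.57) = -6.25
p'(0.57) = 2.69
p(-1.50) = -16.89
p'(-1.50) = 22.71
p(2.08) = 23.94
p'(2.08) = 45.34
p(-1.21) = -11.54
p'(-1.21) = 14.44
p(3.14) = 101.05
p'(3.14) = 104.13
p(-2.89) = -88.45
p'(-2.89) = 87.08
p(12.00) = 6096.15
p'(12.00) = 1526.27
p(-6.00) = -760.59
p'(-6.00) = 379.31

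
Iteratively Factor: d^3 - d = (d + 1)*(d^2 - d) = d*(d + 1)*(d - 1)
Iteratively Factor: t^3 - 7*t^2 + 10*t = (t - 2)*(t^2 - 5*t) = (t - 5)*(t - 2)*(t)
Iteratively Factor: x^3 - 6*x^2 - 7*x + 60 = (x + 3)*(x^2 - 9*x + 20) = (x - 4)*(x + 3)*(x - 5)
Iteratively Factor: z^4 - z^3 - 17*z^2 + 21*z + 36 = (z + 4)*(z^3 - 5*z^2 + 3*z + 9) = (z + 1)*(z + 4)*(z^2 - 6*z + 9) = (z - 3)*(z + 1)*(z + 4)*(z - 3)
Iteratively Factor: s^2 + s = (s)*(s + 1)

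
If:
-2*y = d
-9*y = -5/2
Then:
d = -5/9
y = 5/18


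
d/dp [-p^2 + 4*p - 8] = 4 - 2*p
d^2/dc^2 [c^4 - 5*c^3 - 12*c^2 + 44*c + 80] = 12*c^2 - 30*c - 24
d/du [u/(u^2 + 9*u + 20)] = (20 - u^2)/(u^4 + 18*u^3 + 121*u^2 + 360*u + 400)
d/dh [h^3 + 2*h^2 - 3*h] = 3*h^2 + 4*h - 3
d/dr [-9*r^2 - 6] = -18*r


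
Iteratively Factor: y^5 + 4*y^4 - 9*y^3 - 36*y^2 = (y)*(y^4 + 4*y^3 - 9*y^2 - 36*y) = y*(y + 3)*(y^3 + y^2 - 12*y) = y^2*(y + 3)*(y^2 + y - 12) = y^2*(y - 3)*(y + 3)*(y + 4)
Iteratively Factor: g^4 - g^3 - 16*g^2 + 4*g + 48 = (g - 4)*(g^3 + 3*g^2 - 4*g - 12) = (g - 4)*(g + 2)*(g^2 + g - 6) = (g - 4)*(g + 2)*(g + 3)*(g - 2)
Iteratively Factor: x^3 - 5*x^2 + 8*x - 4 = (x - 2)*(x^2 - 3*x + 2) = (x - 2)^2*(x - 1)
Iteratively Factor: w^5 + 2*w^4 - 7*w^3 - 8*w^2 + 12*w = (w + 2)*(w^4 - 7*w^2 + 6*w) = (w - 1)*(w + 2)*(w^3 + w^2 - 6*w) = (w - 2)*(w - 1)*(w + 2)*(w^2 + 3*w) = (w - 2)*(w - 1)*(w + 2)*(w + 3)*(w)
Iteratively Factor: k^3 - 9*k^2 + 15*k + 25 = (k + 1)*(k^2 - 10*k + 25) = (k - 5)*(k + 1)*(k - 5)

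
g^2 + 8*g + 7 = (g + 1)*(g + 7)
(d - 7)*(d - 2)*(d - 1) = d^3 - 10*d^2 + 23*d - 14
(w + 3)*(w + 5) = w^2 + 8*w + 15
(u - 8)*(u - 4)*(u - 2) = u^3 - 14*u^2 + 56*u - 64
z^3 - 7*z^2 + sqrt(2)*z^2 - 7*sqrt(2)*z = z*(z - 7)*(z + sqrt(2))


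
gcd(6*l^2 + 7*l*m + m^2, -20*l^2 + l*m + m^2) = 1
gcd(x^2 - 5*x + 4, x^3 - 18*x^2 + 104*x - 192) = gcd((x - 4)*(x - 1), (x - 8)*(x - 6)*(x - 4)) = x - 4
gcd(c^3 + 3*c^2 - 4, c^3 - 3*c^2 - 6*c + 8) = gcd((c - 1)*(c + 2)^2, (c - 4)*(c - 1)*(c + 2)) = c^2 + c - 2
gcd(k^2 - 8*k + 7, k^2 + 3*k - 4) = k - 1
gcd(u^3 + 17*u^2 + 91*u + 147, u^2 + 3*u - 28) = u + 7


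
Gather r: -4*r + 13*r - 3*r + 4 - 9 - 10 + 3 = 6*r - 12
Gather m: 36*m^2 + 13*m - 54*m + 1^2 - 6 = 36*m^2 - 41*m - 5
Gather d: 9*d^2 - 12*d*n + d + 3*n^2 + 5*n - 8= 9*d^2 + d*(1 - 12*n) + 3*n^2 + 5*n - 8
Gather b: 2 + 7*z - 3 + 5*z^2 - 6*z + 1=5*z^2 + z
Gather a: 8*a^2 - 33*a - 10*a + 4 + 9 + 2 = 8*a^2 - 43*a + 15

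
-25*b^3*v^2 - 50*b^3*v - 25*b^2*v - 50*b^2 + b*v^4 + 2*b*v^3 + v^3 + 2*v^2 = (-5*b + v)*(5*b + v)*(v + 2)*(b*v + 1)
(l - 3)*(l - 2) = l^2 - 5*l + 6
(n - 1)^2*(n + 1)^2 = n^4 - 2*n^2 + 1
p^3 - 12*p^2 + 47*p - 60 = (p - 5)*(p - 4)*(p - 3)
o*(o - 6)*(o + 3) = o^3 - 3*o^2 - 18*o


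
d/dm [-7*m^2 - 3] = -14*m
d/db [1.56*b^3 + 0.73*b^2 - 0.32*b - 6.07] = 4.68*b^2 + 1.46*b - 0.32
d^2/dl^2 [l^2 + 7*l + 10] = 2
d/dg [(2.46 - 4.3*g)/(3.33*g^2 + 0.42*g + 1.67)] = (14.319*g^2 - 16.3836*g - 8.2142)/(11.0889*g^4 + 2.7972*g^3 + 11.2986*g^2 + 1.4028*g + 2.7889)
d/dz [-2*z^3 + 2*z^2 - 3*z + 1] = -6*z^2 + 4*z - 3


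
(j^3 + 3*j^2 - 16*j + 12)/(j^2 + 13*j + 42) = (j^2 - 3*j + 2)/(j + 7)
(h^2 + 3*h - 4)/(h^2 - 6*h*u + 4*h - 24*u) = (1 - h)/(-h + 6*u)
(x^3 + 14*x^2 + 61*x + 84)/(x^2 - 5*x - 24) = (x^2 + 11*x + 28)/(x - 8)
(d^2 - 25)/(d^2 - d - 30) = (d - 5)/(d - 6)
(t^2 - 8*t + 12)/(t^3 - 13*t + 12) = (t^2 - 8*t + 12)/(t^3 - 13*t + 12)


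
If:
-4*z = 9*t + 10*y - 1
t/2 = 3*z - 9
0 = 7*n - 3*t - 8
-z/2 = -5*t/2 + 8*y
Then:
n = 1186/1421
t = -146/203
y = -17/42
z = 1754/609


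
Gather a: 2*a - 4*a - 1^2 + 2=1 - 2*a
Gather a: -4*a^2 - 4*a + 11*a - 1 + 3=-4*a^2 + 7*a + 2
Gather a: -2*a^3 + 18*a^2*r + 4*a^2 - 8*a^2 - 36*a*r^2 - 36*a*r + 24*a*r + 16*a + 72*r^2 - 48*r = -2*a^3 + a^2*(18*r - 4) + a*(-36*r^2 - 12*r + 16) + 72*r^2 - 48*r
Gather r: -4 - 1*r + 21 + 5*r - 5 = 4*r + 12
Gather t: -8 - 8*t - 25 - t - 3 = -9*t - 36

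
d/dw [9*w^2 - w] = 18*w - 1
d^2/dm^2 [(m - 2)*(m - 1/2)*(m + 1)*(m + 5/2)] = 12*m^2 + 6*m - 21/2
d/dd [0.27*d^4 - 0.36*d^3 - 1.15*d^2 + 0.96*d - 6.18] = 1.08*d^3 - 1.08*d^2 - 2.3*d + 0.96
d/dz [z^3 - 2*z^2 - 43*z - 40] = 3*z^2 - 4*z - 43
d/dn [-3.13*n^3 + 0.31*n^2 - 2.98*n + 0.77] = -9.39*n^2 + 0.62*n - 2.98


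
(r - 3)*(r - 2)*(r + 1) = r^3 - 4*r^2 + r + 6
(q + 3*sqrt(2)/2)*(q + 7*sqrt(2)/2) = q^2 + 5*sqrt(2)*q + 21/2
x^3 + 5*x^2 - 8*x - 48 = (x - 3)*(x + 4)^2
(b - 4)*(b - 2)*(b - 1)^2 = b^4 - 8*b^3 + 21*b^2 - 22*b + 8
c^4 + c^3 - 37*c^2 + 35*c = c*(c - 5)*(c - 1)*(c + 7)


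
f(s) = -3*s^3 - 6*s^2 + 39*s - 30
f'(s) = -9*s^2 - 12*s + 39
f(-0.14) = -35.57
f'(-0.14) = 40.50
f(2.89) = -39.82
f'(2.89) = -70.85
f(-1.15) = -78.22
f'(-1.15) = 40.90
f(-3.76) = -101.99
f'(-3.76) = -43.12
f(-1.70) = -98.90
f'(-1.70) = 33.39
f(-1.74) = -100.22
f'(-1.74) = 32.63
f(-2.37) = -116.20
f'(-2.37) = 16.89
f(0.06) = -27.68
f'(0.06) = 38.25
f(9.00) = -2352.00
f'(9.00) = -798.00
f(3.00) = -48.00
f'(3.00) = -78.00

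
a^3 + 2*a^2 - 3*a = a*(a - 1)*(a + 3)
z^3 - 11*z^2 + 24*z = z*(z - 8)*(z - 3)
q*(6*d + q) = 6*d*q + q^2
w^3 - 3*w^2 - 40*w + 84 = (w - 7)*(w - 2)*(w + 6)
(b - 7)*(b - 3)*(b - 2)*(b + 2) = b^4 - 10*b^3 + 17*b^2 + 40*b - 84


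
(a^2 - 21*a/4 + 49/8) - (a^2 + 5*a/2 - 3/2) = 61/8 - 31*a/4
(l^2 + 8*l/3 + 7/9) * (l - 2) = l^3 + 2*l^2/3 - 41*l/9 - 14/9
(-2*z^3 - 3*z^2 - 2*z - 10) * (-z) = 2*z^4 + 3*z^3 + 2*z^2 + 10*z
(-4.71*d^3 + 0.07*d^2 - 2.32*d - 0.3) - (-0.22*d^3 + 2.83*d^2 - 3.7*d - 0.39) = -4.49*d^3 - 2.76*d^2 + 1.38*d + 0.09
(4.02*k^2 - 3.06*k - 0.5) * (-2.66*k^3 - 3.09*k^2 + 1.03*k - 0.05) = -10.6932*k^5 - 4.2822*k^4 + 14.926*k^3 - 1.8078*k^2 - 0.362*k + 0.025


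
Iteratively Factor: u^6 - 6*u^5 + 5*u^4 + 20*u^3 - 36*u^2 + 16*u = (u - 1)*(u^5 - 5*u^4 + 20*u^2 - 16*u) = (u - 1)^2*(u^4 - 4*u^3 - 4*u^2 + 16*u) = (u - 4)*(u - 1)^2*(u^3 - 4*u) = (u - 4)*(u - 1)^2*(u + 2)*(u^2 - 2*u) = (u - 4)*(u - 2)*(u - 1)^2*(u + 2)*(u)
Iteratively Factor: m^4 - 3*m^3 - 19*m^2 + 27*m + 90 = (m + 2)*(m^3 - 5*m^2 - 9*m + 45) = (m - 3)*(m + 2)*(m^2 - 2*m - 15) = (m - 3)*(m + 2)*(m + 3)*(m - 5)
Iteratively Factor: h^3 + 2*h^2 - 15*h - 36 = (h + 3)*(h^2 - h - 12) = (h - 4)*(h + 3)*(h + 3)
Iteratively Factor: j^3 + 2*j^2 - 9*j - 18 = (j + 3)*(j^2 - j - 6) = (j - 3)*(j + 3)*(j + 2)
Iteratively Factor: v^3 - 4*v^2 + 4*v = (v)*(v^2 - 4*v + 4) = v*(v - 2)*(v - 2)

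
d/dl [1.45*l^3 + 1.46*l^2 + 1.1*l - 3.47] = 4.35*l^2 + 2.92*l + 1.1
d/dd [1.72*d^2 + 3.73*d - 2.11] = 3.44*d + 3.73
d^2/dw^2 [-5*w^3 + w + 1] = -30*w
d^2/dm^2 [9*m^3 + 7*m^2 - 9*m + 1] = 54*m + 14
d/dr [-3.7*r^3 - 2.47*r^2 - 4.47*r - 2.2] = -11.1*r^2 - 4.94*r - 4.47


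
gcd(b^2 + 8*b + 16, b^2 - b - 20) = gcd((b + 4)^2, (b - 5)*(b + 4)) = b + 4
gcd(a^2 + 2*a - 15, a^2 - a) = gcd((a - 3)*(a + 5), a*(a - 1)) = 1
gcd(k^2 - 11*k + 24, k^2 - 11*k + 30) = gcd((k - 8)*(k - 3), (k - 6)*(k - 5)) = 1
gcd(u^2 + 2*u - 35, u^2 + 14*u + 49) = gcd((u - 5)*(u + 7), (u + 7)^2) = u + 7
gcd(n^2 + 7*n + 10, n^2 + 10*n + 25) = n + 5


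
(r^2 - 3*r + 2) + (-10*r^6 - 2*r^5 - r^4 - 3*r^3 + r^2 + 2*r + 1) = -10*r^6 - 2*r^5 - r^4 - 3*r^3 + 2*r^2 - r + 3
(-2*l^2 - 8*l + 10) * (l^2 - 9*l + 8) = -2*l^4 + 10*l^3 + 66*l^2 - 154*l + 80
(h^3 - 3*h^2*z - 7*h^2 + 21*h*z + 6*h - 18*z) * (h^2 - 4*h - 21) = h^5 - 3*h^4*z - 11*h^4 + 33*h^3*z + 13*h^3 - 39*h^2*z + 123*h^2 - 369*h*z - 126*h + 378*z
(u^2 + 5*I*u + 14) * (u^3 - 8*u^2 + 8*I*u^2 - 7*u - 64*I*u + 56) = u^5 - 8*u^4 + 13*I*u^4 - 33*u^3 - 104*I*u^3 + 264*u^2 + 77*I*u^2 - 98*u - 616*I*u + 784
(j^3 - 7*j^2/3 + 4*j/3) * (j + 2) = j^4 - j^3/3 - 10*j^2/3 + 8*j/3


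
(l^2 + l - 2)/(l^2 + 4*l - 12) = (l^2 + l - 2)/(l^2 + 4*l - 12)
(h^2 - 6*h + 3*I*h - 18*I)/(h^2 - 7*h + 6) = (h + 3*I)/(h - 1)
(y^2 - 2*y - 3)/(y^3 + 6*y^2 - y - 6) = (y - 3)/(y^2 + 5*y - 6)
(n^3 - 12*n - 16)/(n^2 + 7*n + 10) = (n^2 - 2*n - 8)/(n + 5)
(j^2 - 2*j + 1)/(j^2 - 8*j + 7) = (j - 1)/(j - 7)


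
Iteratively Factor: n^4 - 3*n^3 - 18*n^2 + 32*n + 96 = (n + 3)*(n^3 - 6*n^2 + 32) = (n - 4)*(n + 3)*(n^2 - 2*n - 8) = (n - 4)*(n + 2)*(n + 3)*(n - 4)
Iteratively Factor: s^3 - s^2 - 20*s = (s - 5)*(s^2 + 4*s) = s*(s - 5)*(s + 4)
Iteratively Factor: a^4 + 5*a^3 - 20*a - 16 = (a + 4)*(a^3 + a^2 - 4*a - 4) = (a + 1)*(a + 4)*(a^2 - 4) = (a - 2)*(a + 1)*(a + 4)*(a + 2)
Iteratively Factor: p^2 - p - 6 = (p - 3)*(p + 2)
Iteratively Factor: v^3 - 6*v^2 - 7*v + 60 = (v - 4)*(v^2 - 2*v - 15) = (v - 4)*(v + 3)*(v - 5)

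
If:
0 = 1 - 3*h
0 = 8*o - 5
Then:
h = 1/3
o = 5/8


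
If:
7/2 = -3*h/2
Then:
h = -7/3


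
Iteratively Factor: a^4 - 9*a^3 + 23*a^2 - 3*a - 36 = (a - 3)*(a^3 - 6*a^2 + 5*a + 12) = (a - 3)*(a + 1)*(a^2 - 7*a + 12) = (a - 4)*(a - 3)*(a + 1)*(a - 3)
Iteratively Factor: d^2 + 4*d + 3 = (d + 3)*(d + 1)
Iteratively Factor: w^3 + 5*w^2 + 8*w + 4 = (w + 1)*(w^2 + 4*w + 4) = (w + 1)*(w + 2)*(w + 2)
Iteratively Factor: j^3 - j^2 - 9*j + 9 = (j + 3)*(j^2 - 4*j + 3) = (j - 3)*(j + 3)*(j - 1)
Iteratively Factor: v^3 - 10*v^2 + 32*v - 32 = (v - 4)*(v^2 - 6*v + 8) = (v - 4)^2*(v - 2)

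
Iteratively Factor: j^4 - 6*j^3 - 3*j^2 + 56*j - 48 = (j - 1)*(j^3 - 5*j^2 - 8*j + 48) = (j - 4)*(j - 1)*(j^2 - j - 12) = (j - 4)*(j - 1)*(j + 3)*(j - 4)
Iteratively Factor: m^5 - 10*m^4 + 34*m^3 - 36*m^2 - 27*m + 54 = (m - 3)*(m^4 - 7*m^3 + 13*m^2 + 3*m - 18) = (m - 3)*(m + 1)*(m^3 - 8*m^2 + 21*m - 18) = (m - 3)^2*(m + 1)*(m^2 - 5*m + 6) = (m - 3)^2*(m - 2)*(m + 1)*(m - 3)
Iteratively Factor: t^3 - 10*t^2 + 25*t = (t - 5)*(t^2 - 5*t) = (t - 5)^2*(t)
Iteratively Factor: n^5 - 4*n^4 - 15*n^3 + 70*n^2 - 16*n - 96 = (n - 3)*(n^4 - n^3 - 18*n^2 + 16*n + 32) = (n - 3)*(n - 2)*(n^3 + n^2 - 16*n - 16) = (n - 4)*(n - 3)*(n - 2)*(n^2 + 5*n + 4) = (n - 4)*(n - 3)*(n - 2)*(n + 1)*(n + 4)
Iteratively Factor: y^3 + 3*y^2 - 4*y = (y + 4)*(y^2 - y) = (y - 1)*(y + 4)*(y)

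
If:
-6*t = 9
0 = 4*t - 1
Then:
No Solution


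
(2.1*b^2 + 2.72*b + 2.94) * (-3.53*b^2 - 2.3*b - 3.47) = -7.413*b^4 - 14.4316*b^3 - 23.9212*b^2 - 16.2004*b - 10.2018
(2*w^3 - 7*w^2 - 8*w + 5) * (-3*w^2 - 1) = -6*w^5 + 21*w^4 + 22*w^3 - 8*w^2 + 8*w - 5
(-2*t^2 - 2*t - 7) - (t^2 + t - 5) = -3*t^2 - 3*t - 2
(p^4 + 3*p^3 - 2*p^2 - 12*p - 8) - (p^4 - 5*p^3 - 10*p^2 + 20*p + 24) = 8*p^3 + 8*p^2 - 32*p - 32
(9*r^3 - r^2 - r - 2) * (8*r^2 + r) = 72*r^5 + r^4 - 9*r^3 - 17*r^2 - 2*r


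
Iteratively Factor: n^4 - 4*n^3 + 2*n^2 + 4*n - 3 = (n - 3)*(n^3 - n^2 - n + 1) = (n - 3)*(n + 1)*(n^2 - 2*n + 1) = (n - 3)*(n - 1)*(n + 1)*(n - 1)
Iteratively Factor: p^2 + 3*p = (p)*(p + 3)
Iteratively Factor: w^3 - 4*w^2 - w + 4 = (w + 1)*(w^2 - 5*w + 4) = (w - 1)*(w + 1)*(w - 4)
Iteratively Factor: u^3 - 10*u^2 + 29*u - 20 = (u - 5)*(u^2 - 5*u + 4) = (u - 5)*(u - 1)*(u - 4)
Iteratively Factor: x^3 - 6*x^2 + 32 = (x + 2)*(x^2 - 8*x + 16) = (x - 4)*(x + 2)*(x - 4)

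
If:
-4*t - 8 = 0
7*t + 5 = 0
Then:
No Solution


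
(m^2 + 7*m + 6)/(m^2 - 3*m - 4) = (m + 6)/(m - 4)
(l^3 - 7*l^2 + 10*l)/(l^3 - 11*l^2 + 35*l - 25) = l*(l - 2)/(l^2 - 6*l + 5)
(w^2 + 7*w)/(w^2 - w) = (w + 7)/(w - 1)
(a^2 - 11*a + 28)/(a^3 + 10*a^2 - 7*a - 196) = (a - 7)/(a^2 + 14*a + 49)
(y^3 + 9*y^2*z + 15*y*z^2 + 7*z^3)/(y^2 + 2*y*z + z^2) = y + 7*z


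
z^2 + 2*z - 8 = (z - 2)*(z + 4)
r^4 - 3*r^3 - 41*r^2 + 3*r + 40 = (r - 8)*(r - 1)*(r + 1)*(r + 5)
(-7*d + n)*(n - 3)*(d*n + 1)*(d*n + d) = -7*d^3*n^3 + 14*d^3*n^2 + 21*d^3*n + d^2*n^4 - 2*d^2*n^3 - 10*d^2*n^2 + 14*d^2*n + 21*d^2 + d*n^3 - 2*d*n^2 - 3*d*n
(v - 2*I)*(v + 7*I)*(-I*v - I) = -I*v^3 + 5*v^2 - I*v^2 + 5*v - 14*I*v - 14*I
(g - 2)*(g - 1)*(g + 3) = g^3 - 7*g + 6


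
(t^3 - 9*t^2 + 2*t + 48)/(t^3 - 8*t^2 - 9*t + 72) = (t + 2)/(t + 3)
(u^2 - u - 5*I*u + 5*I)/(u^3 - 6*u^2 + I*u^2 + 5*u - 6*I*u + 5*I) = (u - 5*I)/(u^2 + u*(-5 + I) - 5*I)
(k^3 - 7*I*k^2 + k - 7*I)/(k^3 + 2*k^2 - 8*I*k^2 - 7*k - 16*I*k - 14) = (k + I)/(k + 2)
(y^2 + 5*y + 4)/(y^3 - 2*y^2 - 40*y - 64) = (y + 1)/(y^2 - 6*y - 16)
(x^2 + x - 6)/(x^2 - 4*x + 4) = (x + 3)/(x - 2)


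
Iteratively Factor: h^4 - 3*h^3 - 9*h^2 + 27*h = (h - 3)*(h^3 - 9*h) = (h - 3)*(h + 3)*(h^2 - 3*h) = (h - 3)^2*(h + 3)*(h)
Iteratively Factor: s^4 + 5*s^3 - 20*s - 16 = (s - 2)*(s^3 + 7*s^2 + 14*s + 8) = (s - 2)*(s + 2)*(s^2 + 5*s + 4) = (s - 2)*(s + 1)*(s + 2)*(s + 4)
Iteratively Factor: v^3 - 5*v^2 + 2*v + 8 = (v + 1)*(v^2 - 6*v + 8) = (v - 4)*(v + 1)*(v - 2)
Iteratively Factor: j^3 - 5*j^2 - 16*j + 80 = (j + 4)*(j^2 - 9*j + 20) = (j - 5)*(j + 4)*(j - 4)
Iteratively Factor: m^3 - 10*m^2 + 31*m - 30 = (m - 2)*(m^2 - 8*m + 15) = (m - 3)*(m - 2)*(m - 5)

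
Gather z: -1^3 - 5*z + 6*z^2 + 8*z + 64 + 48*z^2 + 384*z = 54*z^2 + 387*z + 63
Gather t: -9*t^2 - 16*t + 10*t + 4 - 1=-9*t^2 - 6*t + 3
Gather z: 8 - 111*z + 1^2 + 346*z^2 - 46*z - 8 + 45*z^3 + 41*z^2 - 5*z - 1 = 45*z^3 + 387*z^2 - 162*z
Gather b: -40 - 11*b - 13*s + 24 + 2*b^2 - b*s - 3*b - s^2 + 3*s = 2*b^2 + b*(-s - 14) - s^2 - 10*s - 16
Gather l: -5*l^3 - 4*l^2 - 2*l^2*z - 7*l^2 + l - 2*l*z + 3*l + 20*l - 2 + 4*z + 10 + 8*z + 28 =-5*l^3 + l^2*(-2*z - 11) + l*(24 - 2*z) + 12*z + 36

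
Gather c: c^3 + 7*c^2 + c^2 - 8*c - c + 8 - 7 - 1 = c^3 + 8*c^2 - 9*c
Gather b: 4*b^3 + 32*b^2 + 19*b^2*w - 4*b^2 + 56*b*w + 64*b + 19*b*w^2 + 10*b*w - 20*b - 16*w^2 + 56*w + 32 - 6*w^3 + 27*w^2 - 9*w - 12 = 4*b^3 + b^2*(19*w + 28) + b*(19*w^2 + 66*w + 44) - 6*w^3 + 11*w^2 + 47*w + 20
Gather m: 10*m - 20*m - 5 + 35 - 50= -10*m - 20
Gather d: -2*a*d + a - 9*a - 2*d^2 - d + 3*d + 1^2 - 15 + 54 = -8*a - 2*d^2 + d*(2 - 2*a) + 40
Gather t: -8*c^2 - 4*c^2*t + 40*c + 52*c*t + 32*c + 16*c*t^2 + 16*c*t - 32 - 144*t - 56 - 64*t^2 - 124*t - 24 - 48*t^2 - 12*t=-8*c^2 + 72*c + t^2*(16*c - 112) + t*(-4*c^2 + 68*c - 280) - 112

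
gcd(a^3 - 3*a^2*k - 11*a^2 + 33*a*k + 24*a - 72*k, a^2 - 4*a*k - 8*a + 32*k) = a - 8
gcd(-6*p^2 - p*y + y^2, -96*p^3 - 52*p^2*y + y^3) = 2*p + y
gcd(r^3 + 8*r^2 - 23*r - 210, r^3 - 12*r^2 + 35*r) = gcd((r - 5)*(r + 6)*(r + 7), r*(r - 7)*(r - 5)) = r - 5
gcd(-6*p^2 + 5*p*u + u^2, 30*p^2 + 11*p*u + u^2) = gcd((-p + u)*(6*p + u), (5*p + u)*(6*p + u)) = 6*p + u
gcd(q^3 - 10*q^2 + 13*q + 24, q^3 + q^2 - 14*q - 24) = 1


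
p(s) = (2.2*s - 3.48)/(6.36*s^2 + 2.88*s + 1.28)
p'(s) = (-12.72*s - 2.88)*(2.2*s - 3.48)/(6.36*s^2 + 2.88*s + 1.28)^2 + 2.2/(6.36*s^2 + 2.88*s + 1.28)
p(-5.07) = -0.10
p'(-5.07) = -0.03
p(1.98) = 0.03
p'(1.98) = 0.04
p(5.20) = 0.04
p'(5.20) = -0.00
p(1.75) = 0.01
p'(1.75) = 0.07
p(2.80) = 0.05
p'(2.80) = 0.01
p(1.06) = -0.10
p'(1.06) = 0.33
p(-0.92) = -1.37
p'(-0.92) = -2.47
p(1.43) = -0.02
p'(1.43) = 0.14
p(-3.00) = -0.20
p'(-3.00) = -0.10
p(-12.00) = -0.03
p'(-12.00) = -0.00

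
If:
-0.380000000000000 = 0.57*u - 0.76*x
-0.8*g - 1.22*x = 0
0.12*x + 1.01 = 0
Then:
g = 12.84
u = -11.89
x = -8.42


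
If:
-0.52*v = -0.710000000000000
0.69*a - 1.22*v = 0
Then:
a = 2.41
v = 1.37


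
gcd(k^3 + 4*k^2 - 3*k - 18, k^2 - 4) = k - 2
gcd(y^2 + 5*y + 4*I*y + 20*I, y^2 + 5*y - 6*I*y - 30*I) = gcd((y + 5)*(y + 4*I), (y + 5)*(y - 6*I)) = y + 5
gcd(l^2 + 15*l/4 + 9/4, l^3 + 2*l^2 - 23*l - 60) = l + 3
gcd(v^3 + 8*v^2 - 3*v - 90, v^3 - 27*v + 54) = v^2 + 3*v - 18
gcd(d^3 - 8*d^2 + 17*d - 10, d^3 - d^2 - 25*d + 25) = d^2 - 6*d + 5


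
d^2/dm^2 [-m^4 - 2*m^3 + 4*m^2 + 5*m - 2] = -12*m^2 - 12*m + 8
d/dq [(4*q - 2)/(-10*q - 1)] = -24/(10*q + 1)^2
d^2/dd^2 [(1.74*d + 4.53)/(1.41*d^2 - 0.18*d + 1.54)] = ((1.74*d + 4.53)*(2.82*d - 0.18)*(5.64*d - 0.36) - (14.7204*d + 12.1482)*(1.41*d^2 - 0.18*d + 1.54))/(1.41*d^2 - 0.18*d + 1.54)^3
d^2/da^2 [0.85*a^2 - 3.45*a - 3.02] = 1.70000000000000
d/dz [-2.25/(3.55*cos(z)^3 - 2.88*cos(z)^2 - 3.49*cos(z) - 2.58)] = (-23.9625*cos(z)^2 + 12.96*cos(z) + 7.8525)*sin(z)/(-3.55*cos(z)^3 + 2.88*cos(z)^2 + 3.49*cos(z) + 2.58)^2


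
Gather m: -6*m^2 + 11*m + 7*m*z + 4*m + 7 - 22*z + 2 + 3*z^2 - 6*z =-6*m^2 + m*(7*z + 15) + 3*z^2 - 28*z + 9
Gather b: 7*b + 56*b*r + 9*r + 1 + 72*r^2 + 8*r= b*(56*r + 7) + 72*r^2 + 17*r + 1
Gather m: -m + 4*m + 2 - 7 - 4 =3*m - 9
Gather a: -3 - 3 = -6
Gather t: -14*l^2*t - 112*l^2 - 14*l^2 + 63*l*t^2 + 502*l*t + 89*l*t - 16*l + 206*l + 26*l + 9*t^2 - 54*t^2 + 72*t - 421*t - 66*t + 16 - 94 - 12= -126*l^2 + 216*l + t^2*(63*l - 45) + t*(-14*l^2 + 591*l - 415) - 90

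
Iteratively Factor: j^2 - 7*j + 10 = (j - 2)*(j - 5)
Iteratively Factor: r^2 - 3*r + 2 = (r - 2)*(r - 1)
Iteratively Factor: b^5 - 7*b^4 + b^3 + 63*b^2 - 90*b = (b - 3)*(b^4 - 4*b^3 - 11*b^2 + 30*b) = (b - 5)*(b - 3)*(b^3 + b^2 - 6*b) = (b - 5)*(b - 3)*(b + 3)*(b^2 - 2*b) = b*(b - 5)*(b - 3)*(b + 3)*(b - 2)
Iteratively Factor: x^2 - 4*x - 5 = (x - 5)*(x + 1)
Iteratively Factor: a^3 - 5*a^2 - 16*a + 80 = (a - 4)*(a^2 - a - 20) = (a - 5)*(a - 4)*(a + 4)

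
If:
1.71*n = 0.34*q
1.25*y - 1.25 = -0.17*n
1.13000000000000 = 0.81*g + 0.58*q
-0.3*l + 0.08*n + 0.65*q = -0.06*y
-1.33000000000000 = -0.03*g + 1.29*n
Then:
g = 4.71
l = -10.06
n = -0.92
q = -4.63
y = 1.13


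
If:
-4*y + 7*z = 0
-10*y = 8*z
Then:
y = 0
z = 0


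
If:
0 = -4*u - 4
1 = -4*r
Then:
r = -1/4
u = -1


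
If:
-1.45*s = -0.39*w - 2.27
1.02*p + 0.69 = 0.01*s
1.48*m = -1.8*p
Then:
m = 0.804067759443013 - 0.00320706101639165*w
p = 0.0026369168356998*w - 0.661122379986477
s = 0.268965517241379*w + 1.56551724137931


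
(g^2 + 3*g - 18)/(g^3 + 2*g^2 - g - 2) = (g^2 + 3*g - 18)/(g^3 + 2*g^2 - g - 2)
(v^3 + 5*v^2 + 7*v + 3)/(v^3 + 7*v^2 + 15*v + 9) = (v + 1)/(v + 3)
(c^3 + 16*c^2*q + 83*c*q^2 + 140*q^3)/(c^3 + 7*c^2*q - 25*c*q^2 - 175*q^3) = (-c - 4*q)/(-c + 5*q)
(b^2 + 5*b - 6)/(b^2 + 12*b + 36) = (b - 1)/(b + 6)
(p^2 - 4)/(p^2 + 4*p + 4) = (p - 2)/(p + 2)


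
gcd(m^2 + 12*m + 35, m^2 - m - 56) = m + 7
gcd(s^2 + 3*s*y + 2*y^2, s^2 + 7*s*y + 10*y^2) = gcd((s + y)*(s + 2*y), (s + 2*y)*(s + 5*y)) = s + 2*y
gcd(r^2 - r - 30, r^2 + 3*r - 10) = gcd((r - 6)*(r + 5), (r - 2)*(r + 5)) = r + 5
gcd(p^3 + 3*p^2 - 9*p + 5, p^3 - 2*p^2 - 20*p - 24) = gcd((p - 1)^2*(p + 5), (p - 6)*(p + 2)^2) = 1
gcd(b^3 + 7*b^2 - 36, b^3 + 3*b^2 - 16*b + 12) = b^2 + 4*b - 12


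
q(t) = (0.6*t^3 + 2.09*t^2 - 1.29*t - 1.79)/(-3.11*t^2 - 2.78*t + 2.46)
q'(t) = (6.22*t + 2.78)*(0.6*t^3 + 2.09*t^2 - 1.29*t - 1.79)/(-3.11*t^2 - 2.78*t + 2.46)^2 + (1.8*t^2 + 4.18*t - 1.29)/(-3.11*t^2 - 2.78*t + 2.46) = (-1.866*t^4 - 3.336*t^3 - 5.3941*t^2 - 0.850999999999999*t - 8.1496)/(9.6721*t^4 + 17.2916*t^3 - 7.5728*t^2 - 13.6776*t + 6.0516)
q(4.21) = -1.16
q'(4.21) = -0.23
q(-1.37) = 5.46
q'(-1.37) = -81.14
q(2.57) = -0.75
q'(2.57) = -0.29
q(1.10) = -0.03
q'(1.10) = -1.20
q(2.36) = -0.69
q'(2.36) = -0.31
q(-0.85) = 0.17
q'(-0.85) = -1.54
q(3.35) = -0.96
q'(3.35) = -0.25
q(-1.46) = -24.27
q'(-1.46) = -1352.05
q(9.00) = -2.16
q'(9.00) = -0.20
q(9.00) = -2.16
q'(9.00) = -0.20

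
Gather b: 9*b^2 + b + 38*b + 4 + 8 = 9*b^2 + 39*b + 12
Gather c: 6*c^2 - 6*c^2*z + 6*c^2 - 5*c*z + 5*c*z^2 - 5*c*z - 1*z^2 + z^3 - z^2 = c^2*(12 - 6*z) + c*(5*z^2 - 10*z) + z^3 - 2*z^2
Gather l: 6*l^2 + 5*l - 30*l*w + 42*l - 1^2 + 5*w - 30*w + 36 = 6*l^2 + l*(47 - 30*w) - 25*w + 35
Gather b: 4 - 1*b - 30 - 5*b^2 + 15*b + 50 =-5*b^2 + 14*b + 24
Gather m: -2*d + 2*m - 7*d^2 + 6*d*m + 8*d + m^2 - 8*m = -7*d^2 + 6*d + m^2 + m*(6*d - 6)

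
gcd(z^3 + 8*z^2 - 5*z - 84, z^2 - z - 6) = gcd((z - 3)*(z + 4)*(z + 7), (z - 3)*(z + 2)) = z - 3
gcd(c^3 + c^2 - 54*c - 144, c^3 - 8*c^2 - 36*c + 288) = c^2 - 2*c - 48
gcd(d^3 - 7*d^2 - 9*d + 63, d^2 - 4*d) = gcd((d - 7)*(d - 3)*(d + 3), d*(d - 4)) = 1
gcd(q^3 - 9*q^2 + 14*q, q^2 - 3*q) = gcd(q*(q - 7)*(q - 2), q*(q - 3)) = q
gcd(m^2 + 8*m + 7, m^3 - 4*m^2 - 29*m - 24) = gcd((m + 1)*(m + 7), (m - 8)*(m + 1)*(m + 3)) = m + 1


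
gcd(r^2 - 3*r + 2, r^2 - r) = r - 1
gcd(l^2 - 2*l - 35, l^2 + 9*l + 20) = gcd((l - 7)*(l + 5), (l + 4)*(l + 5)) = l + 5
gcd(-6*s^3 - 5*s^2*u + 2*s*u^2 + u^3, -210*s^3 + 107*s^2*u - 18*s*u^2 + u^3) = 1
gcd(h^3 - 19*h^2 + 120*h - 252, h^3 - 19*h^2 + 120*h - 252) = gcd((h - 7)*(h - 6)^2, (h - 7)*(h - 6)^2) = h^3 - 19*h^2 + 120*h - 252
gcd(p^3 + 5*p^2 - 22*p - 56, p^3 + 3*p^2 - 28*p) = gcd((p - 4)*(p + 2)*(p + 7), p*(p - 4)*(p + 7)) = p^2 + 3*p - 28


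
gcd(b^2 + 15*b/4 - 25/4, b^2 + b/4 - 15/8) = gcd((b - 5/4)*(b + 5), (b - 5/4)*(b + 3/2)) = b - 5/4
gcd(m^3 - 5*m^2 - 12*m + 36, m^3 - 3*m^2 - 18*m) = m^2 - 3*m - 18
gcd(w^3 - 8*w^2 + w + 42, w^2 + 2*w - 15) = w - 3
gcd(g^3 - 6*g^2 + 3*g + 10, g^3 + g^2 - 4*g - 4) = g^2 - g - 2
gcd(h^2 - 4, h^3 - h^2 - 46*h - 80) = h + 2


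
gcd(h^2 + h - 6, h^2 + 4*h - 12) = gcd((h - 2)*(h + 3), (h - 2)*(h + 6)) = h - 2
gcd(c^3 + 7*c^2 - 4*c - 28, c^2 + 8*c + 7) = c + 7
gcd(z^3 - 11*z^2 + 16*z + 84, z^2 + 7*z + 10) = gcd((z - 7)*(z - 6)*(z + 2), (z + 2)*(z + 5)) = z + 2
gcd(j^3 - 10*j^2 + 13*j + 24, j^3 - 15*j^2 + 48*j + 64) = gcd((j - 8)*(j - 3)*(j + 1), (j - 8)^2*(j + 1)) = j^2 - 7*j - 8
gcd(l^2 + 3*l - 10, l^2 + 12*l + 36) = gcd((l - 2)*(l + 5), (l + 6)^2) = 1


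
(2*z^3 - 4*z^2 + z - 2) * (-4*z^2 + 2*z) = -8*z^5 + 20*z^4 - 12*z^3 + 10*z^2 - 4*z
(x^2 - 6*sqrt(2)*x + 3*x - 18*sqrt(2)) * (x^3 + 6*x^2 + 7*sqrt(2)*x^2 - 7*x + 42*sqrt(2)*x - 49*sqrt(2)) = x^5 + sqrt(2)*x^4 + 9*x^4 - 73*x^3 + 9*sqrt(2)*x^3 - 777*x^2 + 11*sqrt(2)*x^2 - 924*x - 21*sqrt(2)*x + 1764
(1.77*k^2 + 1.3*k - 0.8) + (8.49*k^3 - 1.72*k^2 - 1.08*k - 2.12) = 8.49*k^3 + 0.05*k^2 + 0.22*k - 2.92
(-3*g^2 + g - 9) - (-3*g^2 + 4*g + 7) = -3*g - 16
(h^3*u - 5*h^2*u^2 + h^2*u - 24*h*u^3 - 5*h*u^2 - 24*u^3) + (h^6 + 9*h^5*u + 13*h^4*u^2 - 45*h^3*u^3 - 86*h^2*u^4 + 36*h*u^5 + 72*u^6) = h^6 + 9*h^5*u + 13*h^4*u^2 - 45*h^3*u^3 + h^3*u - 86*h^2*u^4 - 5*h^2*u^2 + h^2*u + 36*h*u^5 - 24*h*u^3 - 5*h*u^2 + 72*u^6 - 24*u^3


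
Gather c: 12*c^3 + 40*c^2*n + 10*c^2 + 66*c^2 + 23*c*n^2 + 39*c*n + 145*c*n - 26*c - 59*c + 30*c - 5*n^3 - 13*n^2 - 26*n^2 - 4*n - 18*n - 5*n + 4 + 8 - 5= 12*c^3 + c^2*(40*n + 76) + c*(23*n^2 + 184*n - 55) - 5*n^3 - 39*n^2 - 27*n + 7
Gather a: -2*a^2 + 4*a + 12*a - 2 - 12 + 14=-2*a^2 + 16*a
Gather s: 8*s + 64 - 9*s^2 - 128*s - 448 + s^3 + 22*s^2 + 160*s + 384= s^3 + 13*s^2 + 40*s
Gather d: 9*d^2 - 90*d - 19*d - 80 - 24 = 9*d^2 - 109*d - 104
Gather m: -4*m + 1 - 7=-4*m - 6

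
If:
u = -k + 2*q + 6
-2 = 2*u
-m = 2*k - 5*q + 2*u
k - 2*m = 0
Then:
No Solution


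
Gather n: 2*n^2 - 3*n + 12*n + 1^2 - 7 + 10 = 2*n^2 + 9*n + 4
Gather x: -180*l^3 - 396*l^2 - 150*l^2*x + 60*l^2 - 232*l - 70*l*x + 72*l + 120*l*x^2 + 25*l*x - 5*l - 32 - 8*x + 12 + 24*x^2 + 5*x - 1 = -180*l^3 - 336*l^2 - 165*l + x^2*(120*l + 24) + x*(-150*l^2 - 45*l - 3) - 21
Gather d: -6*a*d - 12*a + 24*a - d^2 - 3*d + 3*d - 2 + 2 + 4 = -6*a*d + 12*a - d^2 + 4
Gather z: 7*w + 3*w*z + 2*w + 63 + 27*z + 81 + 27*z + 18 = 9*w + z*(3*w + 54) + 162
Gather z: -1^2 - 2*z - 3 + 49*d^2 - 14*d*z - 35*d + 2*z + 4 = 49*d^2 - 14*d*z - 35*d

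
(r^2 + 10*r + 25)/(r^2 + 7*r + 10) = (r + 5)/(r + 2)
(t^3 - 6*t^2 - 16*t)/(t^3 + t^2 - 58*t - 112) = t/(t + 7)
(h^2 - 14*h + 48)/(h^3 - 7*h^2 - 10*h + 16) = (h - 6)/(h^2 + h - 2)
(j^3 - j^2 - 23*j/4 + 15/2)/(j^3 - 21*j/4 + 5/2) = (2*j - 3)/(2*j - 1)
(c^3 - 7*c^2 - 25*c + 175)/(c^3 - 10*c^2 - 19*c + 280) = (c - 5)/(c - 8)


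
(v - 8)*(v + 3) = v^2 - 5*v - 24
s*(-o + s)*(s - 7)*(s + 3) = -o*s^3 + 4*o*s^2 + 21*o*s + s^4 - 4*s^3 - 21*s^2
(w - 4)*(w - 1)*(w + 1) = w^3 - 4*w^2 - w + 4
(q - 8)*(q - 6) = q^2 - 14*q + 48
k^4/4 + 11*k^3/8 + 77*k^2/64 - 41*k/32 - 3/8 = (k/4 + 1/2)*(k - 3/4)*(k + 1/4)*(k + 4)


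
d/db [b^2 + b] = 2*b + 1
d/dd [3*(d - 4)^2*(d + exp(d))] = 3*(d - 4)*(2*d + (d - 4)*(exp(d) + 1) + 2*exp(d))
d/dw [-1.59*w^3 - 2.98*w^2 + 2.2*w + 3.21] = -4.77*w^2 - 5.96*w + 2.2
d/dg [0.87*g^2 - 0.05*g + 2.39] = 1.74*g - 0.05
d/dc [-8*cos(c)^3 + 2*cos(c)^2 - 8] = 4*(6*cos(c) - 1)*sin(c)*cos(c)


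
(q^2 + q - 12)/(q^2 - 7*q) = (q^2 + q - 12)/(q*(q - 7))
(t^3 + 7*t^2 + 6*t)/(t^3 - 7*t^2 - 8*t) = (t + 6)/(t - 8)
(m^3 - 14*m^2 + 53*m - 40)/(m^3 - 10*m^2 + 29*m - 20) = (m - 8)/(m - 4)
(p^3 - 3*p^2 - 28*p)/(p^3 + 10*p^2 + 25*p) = (p^2 - 3*p - 28)/(p^2 + 10*p + 25)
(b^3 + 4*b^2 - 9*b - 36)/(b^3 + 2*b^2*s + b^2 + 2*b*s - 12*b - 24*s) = (b + 3)/(b + 2*s)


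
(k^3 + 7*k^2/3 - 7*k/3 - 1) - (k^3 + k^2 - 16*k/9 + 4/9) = 4*k^2/3 - 5*k/9 - 13/9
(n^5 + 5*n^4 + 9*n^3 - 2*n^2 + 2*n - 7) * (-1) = -n^5 - 5*n^4 - 9*n^3 + 2*n^2 - 2*n + 7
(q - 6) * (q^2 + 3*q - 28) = q^3 - 3*q^2 - 46*q + 168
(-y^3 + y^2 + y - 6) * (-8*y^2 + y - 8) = 8*y^5 - 9*y^4 + y^3 + 41*y^2 - 14*y + 48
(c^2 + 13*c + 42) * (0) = 0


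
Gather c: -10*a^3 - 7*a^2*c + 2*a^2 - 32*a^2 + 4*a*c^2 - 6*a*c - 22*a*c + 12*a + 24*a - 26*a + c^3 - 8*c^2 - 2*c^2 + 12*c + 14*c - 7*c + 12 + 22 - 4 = -10*a^3 - 30*a^2 + 10*a + c^3 + c^2*(4*a - 10) + c*(-7*a^2 - 28*a + 19) + 30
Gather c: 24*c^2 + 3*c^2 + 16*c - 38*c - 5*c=27*c^2 - 27*c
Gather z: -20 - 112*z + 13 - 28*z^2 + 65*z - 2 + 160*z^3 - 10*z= 160*z^3 - 28*z^2 - 57*z - 9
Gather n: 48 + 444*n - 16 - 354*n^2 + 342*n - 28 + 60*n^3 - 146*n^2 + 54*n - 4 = 60*n^3 - 500*n^2 + 840*n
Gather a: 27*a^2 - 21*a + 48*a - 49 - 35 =27*a^2 + 27*a - 84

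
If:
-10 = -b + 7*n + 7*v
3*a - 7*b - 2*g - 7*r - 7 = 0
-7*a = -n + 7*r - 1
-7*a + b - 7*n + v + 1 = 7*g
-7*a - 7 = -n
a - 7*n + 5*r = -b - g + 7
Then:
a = -24363/22477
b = -9484/3211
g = 27236/22477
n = -1886/3211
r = 8/7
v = -24/19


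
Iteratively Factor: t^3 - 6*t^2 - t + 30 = (t + 2)*(t^2 - 8*t + 15) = (t - 5)*(t + 2)*(t - 3)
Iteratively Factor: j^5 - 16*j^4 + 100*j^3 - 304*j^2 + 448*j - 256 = (j - 2)*(j^4 - 14*j^3 + 72*j^2 - 160*j + 128) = (j - 2)^2*(j^3 - 12*j^2 + 48*j - 64) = (j - 4)*(j - 2)^2*(j^2 - 8*j + 16) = (j - 4)^2*(j - 2)^2*(j - 4)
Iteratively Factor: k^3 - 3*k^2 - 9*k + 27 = (k + 3)*(k^2 - 6*k + 9) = (k - 3)*(k + 3)*(k - 3)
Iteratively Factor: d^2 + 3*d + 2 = (d + 2)*(d + 1)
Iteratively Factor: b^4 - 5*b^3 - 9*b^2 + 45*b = (b - 3)*(b^3 - 2*b^2 - 15*b) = (b - 5)*(b - 3)*(b^2 + 3*b) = b*(b - 5)*(b - 3)*(b + 3)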